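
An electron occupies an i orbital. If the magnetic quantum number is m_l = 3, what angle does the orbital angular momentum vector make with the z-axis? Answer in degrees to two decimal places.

θ ≈ 62.42°

The letter i corresponds to l = 6.
|L| = √(l(l+1)) ℏ = √42 ℏ.
L_z = m_l ℏ = 3ℏ.
cos θ = L_z/|L| = 3/√42, so θ ≈ 62.42°.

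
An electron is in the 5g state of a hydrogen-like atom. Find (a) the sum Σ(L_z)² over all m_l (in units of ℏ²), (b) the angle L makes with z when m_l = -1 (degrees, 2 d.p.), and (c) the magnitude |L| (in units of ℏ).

5g means n = 5, l = 4.
Σ m_l² = 60, so Σ(L_z)² = 60 ℏ².
For m_l = -1: cos θ = -1/√20, θ ≈ 102.92°.
|L| = ℏ√(4·5) = 2√5 ℏ ≈ 4.472ℏ.

Σ(L_z)² = 60 ℏ²; θ(m_l=-1) ≈ 102.92°; |L| = 2√5 ℏ ≈ 4.472ℏ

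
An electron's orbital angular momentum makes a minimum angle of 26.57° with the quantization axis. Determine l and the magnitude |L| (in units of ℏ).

cos²θ_min = l/(l+1) = 0.7999.
l = cos²θ/sin²θ ≈ 4.
Then |L| = ℏ√(4·5) = 2√5 ℏ.

l = 4, |L| = 2√5 ℏ ≈ 4.472ℏ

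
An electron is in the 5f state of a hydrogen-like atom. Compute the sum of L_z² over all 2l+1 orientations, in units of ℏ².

5f means n = 5, l = 3.
m_l runs from −3 to 3, i.e. {-3, -2, -1, 0, 1, 2, 3}.
Summing m² from −3 to 3: Σ m_l² = 28.

Σ(L_z)² = 28 ℏ²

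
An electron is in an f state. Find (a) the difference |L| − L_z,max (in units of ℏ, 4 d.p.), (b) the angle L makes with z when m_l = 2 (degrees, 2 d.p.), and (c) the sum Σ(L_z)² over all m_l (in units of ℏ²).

F corresponds to l = 3.
|L| − L_z,max = (2√3 − 3)ℏ ≈ 0.4641ℏ.
For m_l = 2: cos θ = 2/√12, θ ≈ 54.74°.
Σ m_l² = 28, so Σ(L_z)² = 28 ℏ².

|L|−L_z,max ≈ 0.4641ℏ; θ(m_l=2) ≈ 54.74°; Σ(L_z)² = 28 ℏ²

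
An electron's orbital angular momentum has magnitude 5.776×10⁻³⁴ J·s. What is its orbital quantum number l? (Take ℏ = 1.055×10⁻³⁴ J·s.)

|L|/ℏ = (5.776×10⁻³⁴)/(1.055×10⁻³⁴) ≈ 5.475.
l(l+1) ≈ 5.475² ≈ 29.97, so l = 5.

l = 5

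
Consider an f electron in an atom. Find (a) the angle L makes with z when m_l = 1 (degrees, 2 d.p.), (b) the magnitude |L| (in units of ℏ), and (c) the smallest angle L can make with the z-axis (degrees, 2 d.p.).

θ(m_l=1) ≈ 73.22°; |L| = 2√3 ℏ ≈ 3.464ℏ; θ_min ≈ 30.00°

For an f orbital, l = 3.
For m_l = 1: cos θ = 1/√12, θ ≈ 73.22°.
|L| = ℏ√(3·4) = 2√3 ℏ ≈ 3.464ℏ.
cos θ_min = 3/√12, so θ_min ≈ 30.00°.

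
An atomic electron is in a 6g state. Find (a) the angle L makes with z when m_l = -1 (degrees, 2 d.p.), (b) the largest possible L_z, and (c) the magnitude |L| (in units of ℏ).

θ(m_l=-1) ≈ 102.92°; L_z,max = 4ℏ; |L| = 2√5 ℏ ≈ 4.472ℏ

For 6g, l = 4.
For m_l = -1: cos θ = -1/√20, θ ≈ 102.92°.
L_z,max = lℏ = 4ℏ.
|L| = ℏ√(4·5) = 2√5 ℏ ≈ 4.472ℏ.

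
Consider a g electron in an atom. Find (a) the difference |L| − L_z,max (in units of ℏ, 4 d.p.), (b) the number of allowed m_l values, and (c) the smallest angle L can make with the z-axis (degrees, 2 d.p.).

|L|−L_z,max ≈ 0.4721ℏ; 9 values; θ_min ≈ 26.57°

G corresponds to l = 4.
|L| − L_z,max = (2√5 − 4)ℏ ≈ 0.4721ℏ.
There are 2l+1 = 9 values of m_l.
cos θ_min = 4/√20, so θ_min ≈ 26.57°.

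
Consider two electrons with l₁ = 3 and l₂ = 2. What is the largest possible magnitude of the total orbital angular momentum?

|L_tot|_max = √30 ℏ ≈ 5.477ℏ

By the triangle rule, |l₁ − l₂| ≤ L ≤ l₁ + l₂.
So L can be 1, 2, 3, 4, 5.
The largest magnitude corresponds to L = 5: |L_tot| = ℏ√(5·6) = √30 ℏ.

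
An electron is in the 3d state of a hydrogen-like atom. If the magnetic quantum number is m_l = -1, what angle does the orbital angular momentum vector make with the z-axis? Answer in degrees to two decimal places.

For 3d, l = 2.
|L| = ℏ√(l(l+1)) = √6 ℏ.
L_z = m_l ℏ = −1ℏ.
cos θ = L_z/|L| = -1/√6, so θ ≈ 114.09°.

θ ≈ 114.09°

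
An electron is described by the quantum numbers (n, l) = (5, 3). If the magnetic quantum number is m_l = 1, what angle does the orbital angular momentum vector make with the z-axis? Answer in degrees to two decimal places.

θ ≈ 73.22°

|L|² = l(l+1)ℏ² = 12ℏ², so |L| = 2√3 ℏ.
L_z = m_l ℏ = 1ℏ.
cos θ = L_z/|L| = 1/√12, so θ ≈ 73.22°.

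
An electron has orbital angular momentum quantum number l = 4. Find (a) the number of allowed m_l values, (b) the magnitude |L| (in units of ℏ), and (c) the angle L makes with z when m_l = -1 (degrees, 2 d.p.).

9 values; |L| = 2√5 ℏ ≈ 4.472ℏ; θ(m_l=-1) ≈ 102.92°

There are 2l+1 = 9 values of m_l.
|L| = ℏ√(4·5) = 2√5 ℏ ≈ 4.472ℏ.
For m_l = -1: cos θ = -1/√20, θ ≈ 102.92°.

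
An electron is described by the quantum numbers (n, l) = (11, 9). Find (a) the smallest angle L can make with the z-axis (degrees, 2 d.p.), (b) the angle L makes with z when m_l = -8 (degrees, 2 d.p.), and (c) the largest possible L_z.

cos θ_min = 9/√90, so θ_min ≈ 18.43°.
For m_l = -8: cos θ = -8/√90, θ ≈ 147.49°.
L_z,max = lℏ = 9ℏ.

θ_min ≈ 18.43°; θ(m_l=-8) ≈ 147.49°; L_z,max = 9ℏ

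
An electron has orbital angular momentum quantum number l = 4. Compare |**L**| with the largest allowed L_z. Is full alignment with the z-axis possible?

|L| = 2√5 ℏ ≈ 4.4721ℏ, while L_z,max = lℏ = 4ℏ.
Since |L| > L_z,max, the vector can never point exactly along z; the closest it comes is θ_min = arccos(4/√20) ≈ 26.6°.

No: L_z,max = 4ℏ < |L| = 2√5 ℏ ≈ 4.472ℏ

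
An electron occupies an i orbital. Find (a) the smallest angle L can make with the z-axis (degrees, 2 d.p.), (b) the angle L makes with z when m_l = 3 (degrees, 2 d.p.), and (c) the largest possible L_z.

For an i orbital, l = 6.
cos θ_min = 6/√42, so θ_min ≈ 22.21°.
For m_l = 3: cos θ = 3/√42, θ ≈ 62.42°.
L_z,max = lℏ = 6ℏ.

θ_min ≈ 22.21°; θ(m_l=3) ≈ 62.42°; L_z,max = 6ℏ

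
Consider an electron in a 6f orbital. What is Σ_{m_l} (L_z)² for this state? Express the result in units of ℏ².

Σ(L_z)² = 28 ℏ²

For 6f, l = 3.
m_l ∈ {-3, -2, -1, 0, 1, 2, 3}.
Σ m_l² = l(l+1)(2l+1)/3 = 3·4·7/3 = 28.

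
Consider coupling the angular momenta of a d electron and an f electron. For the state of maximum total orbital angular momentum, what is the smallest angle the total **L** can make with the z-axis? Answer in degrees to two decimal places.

θ_min ≈ 24.09°

Angular momentum addition gives L = |l₁ − l₂|, …, l₁ + l₂.
So L can be 1, 2, 3, 4, 5.
The maximum is L = 5, with |L_tot| = ℏ√(5·6) = √30 ℏ.
The minimum angle with z is arccos(5/√30) ≈ 24.09°.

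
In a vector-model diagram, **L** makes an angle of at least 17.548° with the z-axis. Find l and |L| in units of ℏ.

l = 10, |L| = √110 ℏ ≈ 10.488ℏ

At minimum angle, m_l = l, so cos θ = l/√(l(l+1)); cos²θ = l/(l+1) = 0.9091.
Solving: l = 10.
Then |L| = ℏ√(10·11) = √110 ℏ.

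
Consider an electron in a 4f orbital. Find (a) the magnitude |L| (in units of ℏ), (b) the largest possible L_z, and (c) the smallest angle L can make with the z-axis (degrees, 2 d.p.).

|L| = 2√3 ℏ ≈ 3.464ℏ; L_z,max = 3ℏ; θ_min ≈ 30.00°

The 4f subshell has l = 3.
|L| = ℏ√(3·4) = 2√3 ℏ ≈ 3.464ℏ.
L_z,max = lℏ = 3ℏ.
cos θ_min = 3/√12, so θ_min ≈ 30.00°.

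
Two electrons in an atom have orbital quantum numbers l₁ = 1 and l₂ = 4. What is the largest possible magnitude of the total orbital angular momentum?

By the triangle rule, |l₁ − l₂| ≤ L ≤ l₁ + l₂.
Allowed values: L = 3, 4, 5.
The largest magnitude corresponds to L = 5: |L_tot| = ℏ√(5·6) = √30 ℏ.

|L_tot|_max = √30 ℏ ≈ 5.477ℏ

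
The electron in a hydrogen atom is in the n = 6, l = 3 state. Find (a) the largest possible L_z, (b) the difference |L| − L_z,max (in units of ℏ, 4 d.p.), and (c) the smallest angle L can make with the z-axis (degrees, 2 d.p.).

L_z,max = 3ℏ; |L|−L_z,max ≈ 0.4641ℏ; θ_min ≈ 30.00°

L_z,max = lℏ = 3ℏ.
|L| − L_z,max = (2√3 − 3)ℏ ≈ 0.4641ℏ.
cos θ_min = 3/√12, so θ_min ≈ 30.00°.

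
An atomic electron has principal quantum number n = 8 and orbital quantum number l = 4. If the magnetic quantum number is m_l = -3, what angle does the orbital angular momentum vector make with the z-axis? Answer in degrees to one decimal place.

θ ≈ 132.1°

|L| = ℏ√(l(l+1)) = 2√5 ℏ.
L_z = m_l ℏ = −3ℏ.
cos θ = L_z/|L| = -3/√20, so θ ≈ 132.1°.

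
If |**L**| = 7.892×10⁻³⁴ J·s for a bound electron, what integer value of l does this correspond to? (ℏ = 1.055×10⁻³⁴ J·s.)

Dividing by ℏ: |L|/ℏ ≈ 7.481.
l(l+1) ≈ 7.481² ≈ 55.96, so l = 7.

l = 7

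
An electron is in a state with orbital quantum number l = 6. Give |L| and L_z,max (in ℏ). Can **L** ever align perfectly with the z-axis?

|L| = √42 ℏ ≈ 6.4807ℏ, while L_z,max = lℏ = 6ℏ.
Since |L| > L_z,max, the vector can never point exactly along z; the closest it comes is θ_min = arccos(6/√42) ≈ 22.2°.

No: L_z,max = 6ℏ < |L| = √42 ℏ ≈ 6.481ℏ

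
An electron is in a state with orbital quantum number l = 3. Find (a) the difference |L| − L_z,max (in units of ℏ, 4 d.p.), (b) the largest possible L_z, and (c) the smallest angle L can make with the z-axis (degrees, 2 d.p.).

|L| − L_z,max = (2√3 − 3)ℏ ≈ 0.4641ℏ.
L_z,max = lℏ = 3ℏ.
cos θ_min = 3/√12, so θ_min ≈ 30.00°.

|L|−L_z,max ≈ 0.4641ℏ; L_z,max = 3ℏ; θ_min ≈ 30.00°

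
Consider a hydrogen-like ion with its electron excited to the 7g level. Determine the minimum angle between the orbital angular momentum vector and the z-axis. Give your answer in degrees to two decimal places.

The 7g level has l = 4.
|L| = √(l(l+1)) ℏ = 2√5 ℏ.
The smallest angle corresponds to the largest L_z, i.e. m_l = l = 4, giving L_z = 4ℏ.
cos θ_min = 4/√20, so θ_min ≈ 26.57°.

θ_min ≈ 26.57°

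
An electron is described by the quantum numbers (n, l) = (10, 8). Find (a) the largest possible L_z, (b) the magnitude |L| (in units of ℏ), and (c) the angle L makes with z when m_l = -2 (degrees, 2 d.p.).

L_z,max = lℏ = 8ℏ.
|L| = ℏ√(8·9) = 6√2 ℏ ≈ 8.485ℏ.
For m_l = -2: cos θ = -2/√72, θ ≈ 103.63°.

L_z,max = 8ℏ; |L| = 6√2 ℏ ≈ 8.485ℏ; θ(m_l=-2) ≈ 103.63°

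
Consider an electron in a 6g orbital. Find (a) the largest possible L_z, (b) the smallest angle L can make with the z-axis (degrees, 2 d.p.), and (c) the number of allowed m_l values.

6g means n = 6, l = 4.
L_z,max = lℏ = 4ℏ.
cos θ_min = 4/√20, so θ_min ≈ 26.57°.
There are 2l+1 = 9 values of m_l.

L_z,max = 4ℏ; θ_min ≈ 26.57°; 9 values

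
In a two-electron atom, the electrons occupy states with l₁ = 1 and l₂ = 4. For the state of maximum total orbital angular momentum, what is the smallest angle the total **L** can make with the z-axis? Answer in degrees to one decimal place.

θ_min ≈ 24.1°

The total orbital quantum number L ranges from |l₁ − l₂| to l₁ + l₂ in integer steps.
L ∈ {3, 4, 5}.
The maximum is L = 5, with |L_tot| = ℏ√(5·6) = √30 ℏ.
The minimum angle with z is arccos(5/√30) ≈ 24.1°.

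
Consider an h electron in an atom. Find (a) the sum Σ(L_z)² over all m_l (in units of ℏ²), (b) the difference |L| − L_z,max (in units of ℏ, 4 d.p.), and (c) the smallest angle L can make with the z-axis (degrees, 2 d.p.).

Σ(L_z)² = 110 ℏ²; |L|−L_z,max ≈ 0.4772ℏ; θ_min ≈ 24.09°

H corresponds to l = 5.
Σ m_l² = 110, so Σ(L_z)² = 110 ℏ².
|L| − L_z,max = (√30 − 5)ℏ ≈ 0.4772ℏ.
cos θ_min = 5/√30, so θ_min ≈ 24.09°.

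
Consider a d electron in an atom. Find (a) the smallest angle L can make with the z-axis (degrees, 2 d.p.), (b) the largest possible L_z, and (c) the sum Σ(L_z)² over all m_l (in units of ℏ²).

θ_min ≈ 35.26°; L_z,max = 2ℏ; Σ(L_z)² = 10 ℏ²

A d state has l = 2.
cos θ_min = 2/√6, so θ_min ≈ 35.26°.
L_z,max = lℏ = 2ℏ.
Σ m_l² = 10, so Σ(L_z)² = 10 ℏ².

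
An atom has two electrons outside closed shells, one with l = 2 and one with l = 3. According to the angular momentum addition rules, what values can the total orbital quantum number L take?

The total orbital quantum number L ranges from |l₁ − l₂| to l₁ + l₂ in integer steps.
Allowed values: L = 1, 2, 3, 4, 5.

L = 1, 2, 3, 4, 5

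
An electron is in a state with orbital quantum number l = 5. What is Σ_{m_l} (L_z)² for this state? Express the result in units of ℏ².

Σ(L_z)² = 110 ℏ²

The allowed m_l values are -5, -4, -3, -2, -1, 0, 1, 2, 3, 4, 5.
Σ m_l² = l(l+1)(2l+1)/3 = 5·6·11/3 = 110.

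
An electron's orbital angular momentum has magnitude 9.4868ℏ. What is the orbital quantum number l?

l = 9

(|L|/ℏ)² = l(l+1) = 90.
The positive root is l = 9.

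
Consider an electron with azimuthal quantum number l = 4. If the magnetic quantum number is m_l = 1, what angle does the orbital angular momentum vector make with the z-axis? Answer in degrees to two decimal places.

|L| = √(l(l+1)) ℏ = 2√5 ℏ.
L_z = m_l ℏ = 1ℏ.
cos θ = L_z/|L| = 1/√20, so θ ≈ 77.08°.

θ ≈ 77.08°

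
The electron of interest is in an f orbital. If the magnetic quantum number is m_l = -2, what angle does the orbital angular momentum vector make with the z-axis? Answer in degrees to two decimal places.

An f state has l = 3.
|L|² = l(l+1)ℏ² = 12ℏ², so |L| = 2√3 ℏ.
L_z = m_l ℏ = −2ℏ.
cos θ = L_z/|L| = -2/√12, so θ ≈ 125.26°.

θ ≈ 125.26°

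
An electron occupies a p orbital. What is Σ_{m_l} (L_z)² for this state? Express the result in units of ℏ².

A p state has l = 1.
m_l ∈ {-1, 0, 1}.
Σ m_l² = 2·(1) = 2.

Σ(L_z)² = 2 ℏ²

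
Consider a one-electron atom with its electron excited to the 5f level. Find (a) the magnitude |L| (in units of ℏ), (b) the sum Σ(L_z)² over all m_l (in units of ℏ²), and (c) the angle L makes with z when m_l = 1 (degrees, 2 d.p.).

|L| = 2√3 ℏ ≈ 3.464ℏ; Σ(L_z)² = 28 ℏ²; θ(m_l=1) ≈ 73.22°

The 5f level has l = 3.
|L| = ℏ√(3·4) = 2√3 ℏ ≈ 3.464ℏ.
Σ m_l² = 28, so Σ(L_z)² = 28 ℏ².
For m_l = 1: cos θ = 1/√12, θ ≈ 73.22°.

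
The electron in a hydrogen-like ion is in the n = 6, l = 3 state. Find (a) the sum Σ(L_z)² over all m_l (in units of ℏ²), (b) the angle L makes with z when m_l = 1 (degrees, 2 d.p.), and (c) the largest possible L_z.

Σ m_l² = 28, so Σ(L_z)² = 28 ℏ².
For m_l = 1: cos θ = 1/√12, θ ≈ 73.22°.
L_z,max = lℏ = 3ℏ.

Σ(L_z)² = 28 ℏ²; θ(m_l=1) ≈ 73.22°; L_z,max = 3ℏ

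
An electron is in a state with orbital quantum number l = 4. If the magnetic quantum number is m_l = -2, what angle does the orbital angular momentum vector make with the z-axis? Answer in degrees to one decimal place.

θ ≈ 116.6°

|L| = ℏ√(l(l+1)) = 2√5 ℏ.
L_z = m_l ℏ = −2ℏ.
cos θ = L_z/|L| = -2/√20, so θ ≈ 116.6°.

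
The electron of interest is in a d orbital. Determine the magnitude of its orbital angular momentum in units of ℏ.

|L| = √6 ℏ ≈ 2.449ℏ

A d state has l = 2.
|L| = ℏ√(l(l+1)) = ℏ√(2·3) = √6 ℏ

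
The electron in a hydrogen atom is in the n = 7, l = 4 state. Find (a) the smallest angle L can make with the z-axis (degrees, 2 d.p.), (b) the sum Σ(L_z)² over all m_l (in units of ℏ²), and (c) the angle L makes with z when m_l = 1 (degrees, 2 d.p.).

θ_min ≈ 26.57°; Σ(L_z)² = 60 ℏ²; θ(m_l=1) ≈ 77.08°

cos θ_min = 4/√20, so θ_min ≈ 26.57°.
Σ m_l² = 60, so Σ(L_z)² = 60 ℏ².
For m_l = 1: cos θ = 1/√20, θ ≈ 77.08°.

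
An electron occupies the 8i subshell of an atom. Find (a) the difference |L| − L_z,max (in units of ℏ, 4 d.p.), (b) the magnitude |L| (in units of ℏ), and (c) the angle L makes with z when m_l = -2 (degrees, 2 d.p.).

|L|−L_z,max ≈ 0.4807ℏ; |L| = √42 ℏ ≈ 6.481ℏ; θ(m_l=-2) ≈ 107.98°

8i means n = 8, l = 6.
|L| − L_z,max = (√42 − 6)ℏ ≈ 0.4807ℏ.
|L| = ℏ√(6·7) = √42 ℏ ≈ 6.481ℏ.
For m_l = -2: cos θ = -2/√42, θ ≈ 107.98°.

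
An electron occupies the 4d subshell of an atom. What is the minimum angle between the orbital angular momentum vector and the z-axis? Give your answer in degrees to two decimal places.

θ_min ≈ 35.26°

4d means n = 4, l = 2.
|L| = √(l(l+1)) ℏ = √6 ℏ.
The smallest angle corresponds to the largest L_z, i.e. m_l = l = 2, giving L_z = 2ℏ.
cos θ_min = 2/√6, so θ_min ≈ 35.26°.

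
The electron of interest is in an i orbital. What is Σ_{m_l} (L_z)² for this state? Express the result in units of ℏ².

Σ(L_z)² = 182 ℏ²

The letter i corresponds to l = 6.
The allowed m_l values are -6, -5, -4, -3, -2, -1, 0, 1, 2, 3, 4, 5, 6.
Σ m_l² = 2·(1 + 4 + 9 + 16 + 25 + 36) = 182.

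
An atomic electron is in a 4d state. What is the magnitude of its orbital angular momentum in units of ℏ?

|L| = √6 ℏ ≈ 2.449ℏ

For 4d, l = 2.
|L| = ℏ√(l(l+1)) = ℏ√(2·3) = √6 ℏ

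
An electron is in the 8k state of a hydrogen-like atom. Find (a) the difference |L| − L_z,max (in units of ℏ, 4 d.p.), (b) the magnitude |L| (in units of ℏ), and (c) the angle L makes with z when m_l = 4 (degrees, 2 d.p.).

|L|−L_z,max ≈ 0.4833ℏ; |L| = 2√14 ℏ ≈ 7.483ℏ; θ(m_l=4) ≈ 57.69°

The 8k subshell has l = 7.
|L| − L_z,max = (2√14 − 7)ℏ ≈ 0.4833ℏ.
|L| = ℏ√(7·8) = 2√14 ℏ ≈ 7.483ℏ.
For m_l = 4: cos θ = 4/√56, θ ≈ 57.69°.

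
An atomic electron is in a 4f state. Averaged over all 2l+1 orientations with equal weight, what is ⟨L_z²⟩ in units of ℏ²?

⟨L_z²⟩ = 4 ℏ²

For 4f, l = 3.
m_l runs from −3 to 3, i.e. {-3, -2, -1, 0, 1, 2, 3}.
⟨L_z²⟩ = ℏ²·(Σ m_l²)/(2l+1) = ℏ²·28/7 = 4ℏ².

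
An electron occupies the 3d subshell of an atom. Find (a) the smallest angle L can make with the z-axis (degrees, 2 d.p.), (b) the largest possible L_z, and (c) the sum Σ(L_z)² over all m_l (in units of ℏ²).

The 3d subshell has l = 2.
cos θ_min = 2/√6, so θ_min ≈ 35.26°.
L_z,max = lℏ = 2ℏ.
Σ m_l² = 10, so Σ(L_z)² = 10 ℏ².

θ_min ≈ 35.26°; L_z,max = 2ℏ; Σ(L_z)² = 10 ℏ²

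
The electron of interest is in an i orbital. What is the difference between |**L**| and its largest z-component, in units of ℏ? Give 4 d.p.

|L| − L_z,max ≈ 0.4807ℏ

For an i orbital, l = 6.
|L| = √42 ℏ ≈ 6.4807ℏ, while L_z,max = lℏ = 6ℏ.
The difference is (√42 − 6)ℏ ≈ 0.4807ℏ.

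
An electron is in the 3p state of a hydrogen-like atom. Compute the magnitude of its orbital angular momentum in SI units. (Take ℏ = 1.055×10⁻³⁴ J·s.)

The 3p subshell has l = 1.
|L| = ℏ√(l(l+1)) = ℏ√(1·2) = √2 ℏ
Numerically, |L| = 1.414 × (1.055×10⁻³⁴ J·s) = 1.492×10⁻³⁴ J·s.

|L| = 1.492×10⁻³⁴ J·s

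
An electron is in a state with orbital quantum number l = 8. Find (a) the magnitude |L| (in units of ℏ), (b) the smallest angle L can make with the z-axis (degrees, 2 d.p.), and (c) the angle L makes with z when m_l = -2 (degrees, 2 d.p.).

|L| = ℏ√(8·9) = 6√2 ℏ ≈ 8.485ℏ.
cos θ_min = 8/√72, so θ_min ≈ 19.47°.
For m_l = -2: cos θ = -2/√72, θ ≈ 103.63°.

|L| = 6√2 ℏ ≈ 8.485ℏ; θ_min ≈ 19.47°; θ(m_l=-2) ≈ 103.63°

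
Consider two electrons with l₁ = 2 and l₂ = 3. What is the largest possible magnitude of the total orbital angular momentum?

|L_tot|_max = √30 ℏ ≈ 5.477ℏ

L runs from |2 − 3| = 1 to 2 + 3 = 5.
L ∈ {1, 2, 3, 4, 5}.
The largest magnitude corresponds to L = 5: |L_tot| = ℏ√(5·6) = √30 ℏ.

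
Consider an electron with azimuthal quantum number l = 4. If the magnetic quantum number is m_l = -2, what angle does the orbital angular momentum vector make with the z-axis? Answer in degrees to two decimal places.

θ ≈ 116.57°

|L|² = l(l+1)ℏ² = 20ℏ², so |L| = 2√5 ℏ.
L_z = m_l ℏ = −2ℏ.
cos θ = L_z/|L| = -2/√20, so θ ≈ 116.57°.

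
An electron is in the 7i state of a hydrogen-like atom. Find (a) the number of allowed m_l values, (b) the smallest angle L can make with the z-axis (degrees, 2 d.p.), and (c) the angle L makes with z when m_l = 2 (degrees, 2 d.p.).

13 values; θ_min ≈ 22.21°; θ(m_l=2) ≈ 72.02°

7i means n = 7, l = 6.
There are 2l+1 = 13 values of m_l.
cos θ_min = 6/√42, so θ_min ≈ 22.21°.
For m_l = 2: cos θ = 2/√42, θ ≈ 72.02°.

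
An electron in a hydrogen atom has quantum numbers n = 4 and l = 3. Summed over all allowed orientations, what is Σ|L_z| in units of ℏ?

Σ|L_z| = 12 ℏ

The allowed m_l values are -3, -2, -1, 0, 1, 2, 3.
Σ|m_l| = 2(1+2+…+3) = 12.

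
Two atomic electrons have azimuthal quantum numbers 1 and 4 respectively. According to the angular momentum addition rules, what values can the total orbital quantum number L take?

L runs from |1 − 4| = 3 to 1 + 4 = 5.
So L can be 3, 4, 5.

L = 3, 4, 5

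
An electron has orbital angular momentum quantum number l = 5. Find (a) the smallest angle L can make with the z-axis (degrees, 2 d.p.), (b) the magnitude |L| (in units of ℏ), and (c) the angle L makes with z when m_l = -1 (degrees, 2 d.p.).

cos θ_min = 5/√30, so θ_min ≈ 24.09°.
|L| = ℏ√(5·6) = √30 ℏ ≈ 5.477ℏ.
For m_l = -1: cos θ = -1/√30, θ ≈ 100.52°.

θ_min ≈ 24.09°; |L| = √30 ℏ ≈ 5.477ℏ; θ(m_l=-1) ≈ 100.52°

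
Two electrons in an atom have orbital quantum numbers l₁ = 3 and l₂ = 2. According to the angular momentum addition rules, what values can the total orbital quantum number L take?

L = 1, 2, 3, 4, 5

L runs from |3 − 2| = 1 to 3 + 2 = 5.
Allowed values: L = 1, 2, 3, 4, 5.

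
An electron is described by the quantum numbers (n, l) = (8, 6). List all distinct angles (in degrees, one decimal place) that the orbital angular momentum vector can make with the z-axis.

|L|² = l(l+1)ℏ² = 42ℏ², so |L| = √42 ℏ.
cos θ = m_l/√42 for each m_l ∈ {-6, -5, -4, -3, -2, -1, 0, 1, 2, 3, 4, 5, 6}.

θ ∈ {22.2°, 39.5°, 51.9°, 62.4°, 72.0°, 81.1°, 90.0°, 98.9°, 108.0°, 117.6°, 128.1°, 140.5°, 157.8°}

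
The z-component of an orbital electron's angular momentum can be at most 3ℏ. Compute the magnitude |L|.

|L| = 2√3 ℏ ≈ 3.464ℏ

The maximum L_z equals lℏ, giving l = 3.
Then |L| = ℏ√(3·4) = 2√3 ℏ.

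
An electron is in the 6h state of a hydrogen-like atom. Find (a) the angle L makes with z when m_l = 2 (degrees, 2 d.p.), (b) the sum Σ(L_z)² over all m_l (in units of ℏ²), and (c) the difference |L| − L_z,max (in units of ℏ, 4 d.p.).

6h means n = 6, l = 5.
For m_l = 2: cos θ = 2/√30, θ ≈ 68.58°.
Σ m_l² = 110, so Σ(L_z)² = 110 ℏ².
|L| − L_z,max = (√30 − 5)ℏ ≈ 0.4772ℏ.

θ(m_l=2) ≈ 68.58°; Σ(L_z)² = 110 ℏ²; |L|−L_z,max ≈ 0.4772ℏ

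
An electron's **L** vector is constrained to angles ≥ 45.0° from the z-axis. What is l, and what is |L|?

l = 1, |L| = √2 ℏ ≈ 1.414ℏ

cos θ_min = l/√(l(l+1)) = √(l/(l+1)), so l/(l+1) = cos²(45.0°) = 0.5000.
Solving: l = 1.
Then |L| = ℏ√(1·2) = √2 ℏ.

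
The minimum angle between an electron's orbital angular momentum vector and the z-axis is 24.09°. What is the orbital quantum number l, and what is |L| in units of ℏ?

cos²θ_min = l/(l+1) = 0.8334.
Thus l = 0.8334/(1 − 0.8334) ≈ 5.
Then |L| = ℏ√(5·6) = √30 ℏ.

l = 5, |L| = √30 ℏ ≈ 5.477ℏ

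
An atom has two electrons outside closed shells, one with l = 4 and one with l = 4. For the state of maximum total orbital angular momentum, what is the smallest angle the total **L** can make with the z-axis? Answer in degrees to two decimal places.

Angular momentum addition gives L = |l₁ − l₂|, …, l₁ + l₂.
So L can be 0, 1, 2, 3, 4, 5, 6, 7, 8.
The maximum is L = 8, with |L_tot| = ℏ√(8·9) = 6√2 ℏ.
The minimum angle with z is arccos(8/√72) ≈ 19.47°.

θ_min ≈ 19.47°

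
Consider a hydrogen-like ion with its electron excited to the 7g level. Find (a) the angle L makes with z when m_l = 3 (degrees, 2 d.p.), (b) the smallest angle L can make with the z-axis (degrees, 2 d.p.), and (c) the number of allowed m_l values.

The 7g level has l = 4.
For m_l = 3: cos θ = 3/√20, θ ≈ 47.87°.
cos θ_min = 4/√20, so θ_min ≈ 26.57°.
There are 2l+1 = 9 values of m_l.

θ(m_l=3) ≈ 47.87°; θ_min ≈ 26.57°; 9 values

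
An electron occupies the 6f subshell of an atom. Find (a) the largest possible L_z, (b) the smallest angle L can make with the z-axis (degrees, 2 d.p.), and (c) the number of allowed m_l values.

6f means n = 6, l = 3.
L_z,max = lℏ = 3ℏ.
cos θ_min = 3/√12, so θ_min ≈ 30.00°.
There are 2l+1 = 7 values of m_l.

L_z,max = 3ℏ; θ_min ≈ 30.00°; 7 values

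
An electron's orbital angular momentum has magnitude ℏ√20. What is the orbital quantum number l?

l = 4

|L| = ℏ√(l(l+1)), so l(l+1) = 20.
l² + l − 20 = 0 ⇒ l = 4.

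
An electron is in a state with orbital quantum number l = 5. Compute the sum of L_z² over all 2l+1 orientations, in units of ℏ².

The allowed m_l values are -5, -4, -3, -2, -1, 0, 1, 2, 3, 4, 5.
Summing m² from −5 to 5: Σ m_l² = 110.

Σ(L_z)² = 110 ℏ²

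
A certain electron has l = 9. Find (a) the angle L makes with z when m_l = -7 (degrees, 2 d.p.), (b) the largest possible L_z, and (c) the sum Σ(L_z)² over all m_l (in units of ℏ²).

For m_l = -7: cos θ = -7/√90, θ ≈ 137.55°.
L_z,max = lℏ = 9ℏ.
Σ m_l² = 570, so Σ(L_z)² = 570 ℏ².

θ(m_l=-7) ≈ 137.55°; L_z,max = 9ℏ; Σ(L_z)² = 570 ℏ²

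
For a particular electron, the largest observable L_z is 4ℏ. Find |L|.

The maximum L_z equals lℏ, giving l = 4.
Then |L| = ℏ√(4·5) = 2√5 ℏ.

|L| = 2√5 ℏ ≈ 4.472ℏ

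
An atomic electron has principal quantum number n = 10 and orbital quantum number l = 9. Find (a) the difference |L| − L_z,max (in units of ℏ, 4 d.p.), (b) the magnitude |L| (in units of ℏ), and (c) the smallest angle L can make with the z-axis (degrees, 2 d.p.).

|L|−L_z,max ≈ 0.4868ℏ; |L| = 3√10 ℏ ≈ 9.487ℏ; θ_min ≈ 18.43°

|L| − L_z,max = (3√10 − 9)ℏ ≈ 0.4868ℏ.
|L| = ℏ√(9·10) = 3√10 ℏ ≈ 9.487ℏ.
cos θ_min = 9/√90, so θ_min ≈ 18.43°.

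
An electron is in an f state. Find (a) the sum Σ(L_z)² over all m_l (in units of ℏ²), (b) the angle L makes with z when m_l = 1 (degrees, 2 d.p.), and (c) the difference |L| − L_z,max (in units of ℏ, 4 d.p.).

Σ(L_z)² = 28 ℏ²; θ(m_l=1) ≈ 73.22°; |L|−L_z,max ≈ 0.4641ℏ

The letter f corresponds to l = 3.
Σ m_l² = 28, so Σ(L_z)² = 28 ℏ².
For m_l = 1: cos θ = 1/√12, θ ≈ 73.22°.
|L| − L_z,max = (2√3 − 3)ℏ ≈ 0.4641ℏ.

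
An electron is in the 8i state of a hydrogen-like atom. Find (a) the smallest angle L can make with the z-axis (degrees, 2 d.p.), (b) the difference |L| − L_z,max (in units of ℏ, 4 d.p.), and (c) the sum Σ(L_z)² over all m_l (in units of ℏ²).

θ_min ≈ 22.21°; |L|−L_z,max ≈ 0.4807ℏ; Σ(L_z)² = 182 ℏ²

For 8i, l = 6.
cos θ_min = 6/√42, so θ_min ≈ 22.21°.
|L| − L_z,max = (√42 − 6)ℏ ≈ 0.4807ℏ.
Σ m_l² = 182, so Σ(L_z)² = 182 ℏ².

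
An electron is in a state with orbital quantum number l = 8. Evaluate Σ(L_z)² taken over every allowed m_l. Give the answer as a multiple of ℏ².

m_l ∈ {-8, -7, -6, -5, -4, -3, -2, -1, 0, 1, 2, 3, 4, 5, 6, 7, 8}.
Summing m² from −8 to 8: Σ m_l² = 408.

Σ(L_z)² = 408 ℏ²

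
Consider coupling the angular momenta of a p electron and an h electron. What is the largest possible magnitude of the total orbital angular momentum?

Angular momentum addition gives L = |l₁ − l₂|, …, l₁ + l₂.
Allowed values: L = 4, 5, 6.
The largest magnitude corresponds to L = 6: |L_tot| = ℏ√(6·7) = √42 ℏ.

|L_tot|_max = √42 ℏ ≈ 6.481ℏ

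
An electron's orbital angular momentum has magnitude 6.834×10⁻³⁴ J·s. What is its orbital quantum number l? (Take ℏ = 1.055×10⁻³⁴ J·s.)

Dividing by ℏ: |L|/ℏ ≈ 6.478.
Set l(l+1) = 41.96; the integer solution is l = 6.

l = 6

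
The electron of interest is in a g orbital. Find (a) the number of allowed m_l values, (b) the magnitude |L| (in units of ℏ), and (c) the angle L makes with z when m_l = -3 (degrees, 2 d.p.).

9 values; |L| = 2√5 ℏ ≈ 4.472ℏ; θ(m_l=-3) ≈ 132.13°

G corresponds to l = 4.
There are 2l+1 = 9 values of m_l.
|L| = ℏ√(4·5) = 2√5 ℏ ≈ 4.472ℏ.
For m_l = -3: cos θ = -3/√20, θ ≈ 132.13°.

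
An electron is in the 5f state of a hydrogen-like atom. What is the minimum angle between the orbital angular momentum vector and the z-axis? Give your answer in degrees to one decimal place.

For 5f, l = 3.
|L| = ℏ√(l(l+1)) = 2√3 ℏ.
The smallest angle corresponds to the largest L_z, i.e. m_l = l = 3, giving L_z = 3ℏ.
cos θ_min = 3/√12, so θ_min ≈ 30.0°.

θ_min ≈ 30.0°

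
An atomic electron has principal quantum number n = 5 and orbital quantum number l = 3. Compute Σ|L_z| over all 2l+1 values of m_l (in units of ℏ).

The allowed m_l values are -3, -2, -1, 0, 1, 2, 3.
Σ|m_l| = l(l+1) = 12.

Σ|L_z| = 12 ℏ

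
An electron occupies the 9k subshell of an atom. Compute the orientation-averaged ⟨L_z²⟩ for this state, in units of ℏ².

⟨L_z²⟩ = 18.67 ℏ²

The 9k subshell has l = 7.
The allowed m_l values are -7, -6, -5, -4, -3, -2, -1, 0, 1, 2, 3, 4, 5, 6, 7.
Average of L_z² over 15 states: 280/15 ℏ² = 18.67 ℏ².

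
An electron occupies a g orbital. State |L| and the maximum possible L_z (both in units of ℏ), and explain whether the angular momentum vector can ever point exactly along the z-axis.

A g state has l = 4.
|L| = 2√5 ℏ ≈ 4.4721ℏ, while L_z,max = lℏ = 4ℏ.
Since |L| > L_z,max, the vector can never point exactly along z; the closest it comes is θ_min = arccos(4/√20) ≈ 26.6°.

No: L_z,max = 4ℏ < |L| = 2√5 ℏ ≈ 4.472ℏ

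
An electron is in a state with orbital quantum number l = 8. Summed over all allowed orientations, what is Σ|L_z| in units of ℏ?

m_l runs from −8 to 8, i.e. {-8, -7, -6, -5, -4, -3, -2, -1, 0, 1, 2, 3, 4, 5, 6, 7, 8}.
Σ|m_l| = 2·8(8+1)/2 = 72.

Σ|L_z| = 72 ℏ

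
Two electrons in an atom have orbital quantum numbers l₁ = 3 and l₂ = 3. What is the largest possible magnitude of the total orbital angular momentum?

Angular momentum addition gives L = |l₁ − l₂|, …, l₁ + l₂.
L ∈ {0, 1, 2, 3, 4, 5, 6}.
The largest magnitude corresponds to L = 6: |L_tot| = ℏ√(6·7) = √42 ℏ.

|L_tot|_max = √42 ℏ ≈ 6.481ℏ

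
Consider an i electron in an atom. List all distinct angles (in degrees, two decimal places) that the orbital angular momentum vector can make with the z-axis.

For an i orbital, l = 6.
|L| = ℏ√(l(l+1)) = √42 ℏ.
cos θ = m_l/√42 for each m_l ∈ {-6, -5, -4, -3, -2, -1, 0, 1, 2, 3, 4, 5, 6}.

θ ∈ {22.21°, 39.51°, 51.89°, 62.42°, 72.02°, 81.12°, 90.00°, 98.88°, 107.98°, 117.58°, 128.11°, 140.49°, 157.79°}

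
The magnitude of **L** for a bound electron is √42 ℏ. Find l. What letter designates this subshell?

l = 6 (i orbital)

|L| = ℏ√(l(l+1)), so l(l+1) = 42.
Solving: l = 6.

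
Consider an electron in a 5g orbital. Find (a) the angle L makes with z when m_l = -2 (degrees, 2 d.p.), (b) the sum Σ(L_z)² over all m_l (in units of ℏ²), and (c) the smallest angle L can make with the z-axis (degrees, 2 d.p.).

θ(m_l=-2) ≈ 116.57°; Σ(L_z)² = 60 ℏ²; θ_min ≈ 26.57°

For 5g, l = 4.
For m_l = -2: cos θ = -2/√20, θ ≈ 116.57°.
Σ m_l² = 60, so Σ(L_z)² = 60 ℏ².
cos θ_min = 4/√20, so θ_min ≈ 26.57°.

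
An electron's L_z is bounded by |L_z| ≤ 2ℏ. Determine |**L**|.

Since max m_l = l, l = 2.
|L| = √(l(l+1)) ℏ = √6 ℏ.

|L| = √6 ℏ ≈ 2.449ℏ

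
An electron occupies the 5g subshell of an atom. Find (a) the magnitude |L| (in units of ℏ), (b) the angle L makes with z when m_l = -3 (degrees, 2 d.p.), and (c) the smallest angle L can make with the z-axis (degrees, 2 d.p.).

|L| = 2√5 ℏ ≈ 4.472ℏ; θ(m_l=-3) ≈ 132.13°; θ_min ≈ 26.57°

The 5g subshell has l = 4.
|L| = ℏ√(4·5) = 2√5 ℏ ≈ 4.472ℏ.
For m_l = -3: cos θ = -3/√20, θ ≈ 132.13°.
cos θ_min = 4/√20, so θ_min ≈ 26.57°.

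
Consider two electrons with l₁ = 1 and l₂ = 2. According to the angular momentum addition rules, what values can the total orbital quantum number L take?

L runs from |1 − 2| = 1 to 1 + 2 = 3.
Allowed values: L = 1, 2, 3.

L = 1, 2, 3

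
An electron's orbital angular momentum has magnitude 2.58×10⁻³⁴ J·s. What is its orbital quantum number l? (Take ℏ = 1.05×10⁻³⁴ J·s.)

l = 2

|L|/ℏ = (2.58×10⁻³⁴)/(1.05×10⁻³⁴) ≈ 2.457.
l(l+1) ≈ 2.457² ≈ 6.04, so l = 2.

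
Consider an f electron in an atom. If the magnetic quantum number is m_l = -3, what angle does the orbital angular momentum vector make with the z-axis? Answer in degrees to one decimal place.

An f state has l = 3.
|L| = √(l(l+1)) ℏ = 2√3 ℏ.
L_z = m_l ℏ = −3ℏ.
cos θ = L_z/|L| = -3/√12, so θ ≈ 150.0°.

θ ≈ 150.0°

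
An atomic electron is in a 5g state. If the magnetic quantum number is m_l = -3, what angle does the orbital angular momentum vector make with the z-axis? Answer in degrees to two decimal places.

θ ≈ 132.13°

5g means n = 5, l = 4.
|L| = ℏ√(l(l+1)) = 2√5 ℏ.
L_z = m_l ℏ = −3ℏ.
cos θ = L_z/|L| = -3/√20, so θ ≈ 132.13°.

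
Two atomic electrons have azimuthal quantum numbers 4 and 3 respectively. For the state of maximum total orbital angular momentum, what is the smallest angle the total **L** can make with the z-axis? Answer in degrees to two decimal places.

θ_min ≈ 20.70°

Angular momentum addition gives L = |l₁ − l₂|, …, l₁ + l₂.
So L can be 1, 2, 3, 4, 5, 6, 7.
The maximum is L = 7, with |L_tot| = ℏ√(7·8) = 2√14 ℏ.
The minimum angle with z is arccos(7/√56) ≈ 20.70°.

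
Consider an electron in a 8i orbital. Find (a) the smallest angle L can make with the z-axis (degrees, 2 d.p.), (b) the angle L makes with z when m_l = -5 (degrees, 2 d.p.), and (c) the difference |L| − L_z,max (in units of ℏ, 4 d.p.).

The 8i subshell has l = 6.
cos θ_min = 6/√42, so θ_min ≈ 22.21°.
For m_l = -5: cos θ = -5/√42, θ ≈ 140.49°.
|L| − L_z,max = (√42 − 6)ℏ ≈ 0.4807ℏ.

θ_min ≈ 22.21°; θ(m_l=-5) ≈ 140.49°; |L|−L_z,max ≈ 0.4807ℏ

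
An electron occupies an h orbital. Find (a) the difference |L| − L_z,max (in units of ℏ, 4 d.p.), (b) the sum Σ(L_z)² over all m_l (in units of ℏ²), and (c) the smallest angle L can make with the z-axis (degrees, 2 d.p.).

H corresponds to l = 5.
|L| − L_z,max = (√30 − 5)ℏ ≈ 0.4772ℏ.
Σ m_l² = 110, so Σ(L_z)² = 110 ℏ².
cos θ_min = 5/√30, so θ_min ≈ 24.09°.

|L|−L_z,max ≈ 0.4772ℏ; Σ(L_z)² = 110 ℏ²; θ_min ≈ 24.09°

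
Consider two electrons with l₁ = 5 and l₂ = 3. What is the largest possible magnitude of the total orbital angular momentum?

The total orbital quantum number L ranges from |l₁ − l₂| to l₁ + l₂ in integer steps.
Allowed values: L = 2, 3, 4, 5, 6, 7, 8.
The largest magnitude corresponds to L = 8: |L_tot| = ℏ√(8·9) = 6√2 ℏ.

|L_tot|_max = 6√2 ℏ ≈ 8.485ℏ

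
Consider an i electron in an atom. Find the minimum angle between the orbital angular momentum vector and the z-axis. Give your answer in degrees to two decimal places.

The letter i corresponds to l = 6.
|L| = √(l(l+1)) ℏ = √42 ℏ.
The smallest angle corresponds to the largest L_z, i.e. m_l = l = 6, giving L_z = 6ℏ.
cos θ_min = 6/√42, so θ_min ≈ 22.21°.

θ_min ≈ 22.21°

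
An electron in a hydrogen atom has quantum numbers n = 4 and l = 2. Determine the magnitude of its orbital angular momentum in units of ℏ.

|L| = ℏ√(l(l+1)) = ℏ√(2·3) = √6 ℏ

|L| = √6 ℏ ≈ 2.449ℏ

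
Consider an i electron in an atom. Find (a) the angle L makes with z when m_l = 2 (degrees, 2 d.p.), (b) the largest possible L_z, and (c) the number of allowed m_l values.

θ(m_l=2) ≈ 72.02°; L_z,max = 6ℏ; 13 values

For an i orbital, l = 6.
For m_l = 2: cos θ = 2/√42, θ ≈ 72.02°.
L_z,max = lℏ = 6ℏ.
There are 2l+1 = 13 values of m_l.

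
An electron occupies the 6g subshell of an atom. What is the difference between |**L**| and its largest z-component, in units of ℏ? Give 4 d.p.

|L| − L_z,max ≈ 0.4721ℏ

6g means n = 6, l = 4.
|L| = 2√5 ℏ ≈ 4.4721ℏ, while L_z,max = lℏ = 4ℏ.
The difference is (2√5 − 4)ℏ ≈ 0.4721ℏ.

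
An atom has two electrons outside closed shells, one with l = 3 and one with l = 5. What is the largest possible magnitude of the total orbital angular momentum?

|L_tot|_max = 6√2 ℏ ≈ 8.485ℏ

The total orbital quantum number L ranges from |l₁ − l₂| to l₁ + l₂ in integer steps.
Allowed values: L = 2, 3, 4, 5, 6, 7, 8.
The largest magnitude corresponds to L = 8: |L_tot| = ℏ√(8·9) = 6√2 ℏ.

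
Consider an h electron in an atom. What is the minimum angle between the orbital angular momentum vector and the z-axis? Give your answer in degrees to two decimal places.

For an h orbital, l = 5.
|L|² = l(l+1)ℏ² = 30ℏ², so |L| = √30 ℏ.
The smallest angle corresponds to the largest L_z, i.e. m_l = l = 5, giving L_z = 5ℏ.
cos θ_min = 5/√30, so θ_min ≈ 24.09°.

θ_min ≈ 24.09°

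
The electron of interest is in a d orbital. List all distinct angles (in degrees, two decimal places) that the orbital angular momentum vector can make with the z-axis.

θ ∈ {35.26°, 65.91°, 90.00°, 114.09°, 144.74°}

A d state has l = 2.
|L| = ℏ√(l(l+1)) = √6 ℏ.
cos θ = m_l/√6 for each m_l ∈ {-2, -1, 0, 1, 2}.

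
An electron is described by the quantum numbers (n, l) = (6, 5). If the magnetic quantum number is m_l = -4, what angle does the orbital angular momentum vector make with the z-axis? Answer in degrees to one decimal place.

θ ≈ 136.9°

|L| = √(l(l+1)) ℏ = √30 ℏ.
L_z = m_l ℏ = −4ℏ.
cos θ = L_z/|L| = -4/√30, so θ ≈ 136.9°.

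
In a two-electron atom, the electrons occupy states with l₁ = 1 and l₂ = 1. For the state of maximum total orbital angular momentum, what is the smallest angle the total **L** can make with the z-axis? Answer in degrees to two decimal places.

θ_min ≈ 35.26°

By the triangle rule, |l₁ − l₂| ≤ L ≤ l₁ + l₂.
So L can be 0, 1, 2.
The maximum is L = 2, with |L_tot| = ℏ√(2·3) = √6 ℏ.
The minimum angle with z is arccos(2/√6) ≈ 35.26°.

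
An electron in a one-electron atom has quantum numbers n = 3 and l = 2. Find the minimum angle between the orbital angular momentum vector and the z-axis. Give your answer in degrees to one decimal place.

|L| = ℏ√(l(l+1)) = √6 ℏ.
The smallest angle corresponds to the largest L_z, i.e. m_l = l = 2, giving L_z = 2ℏ.
cos θ_min = 2/√6, so θ_min ≈ 35.3°.

θ_min ≈ 35.3°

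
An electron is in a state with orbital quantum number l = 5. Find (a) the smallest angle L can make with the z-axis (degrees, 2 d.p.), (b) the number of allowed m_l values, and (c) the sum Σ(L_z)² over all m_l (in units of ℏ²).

θ_min ≈ 24.09°; 11 values; Σ(L_z)² = 110 ℏ²

cos θ_min = 5/√30, so θ_min ≈ 24.09°.
There are 2l+1 = 11 values of m_l.
Σ m_l² = 110, so Σ(L_z)² = 110 ℏ².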